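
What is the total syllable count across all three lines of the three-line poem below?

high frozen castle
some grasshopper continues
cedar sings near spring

Line 1: high(1) + frozen(2) + castle(2) = 5
Line 2: some(1) + grasshopper(3) + continues(3) = 7
Line 3: cedar(2) + sings(1) + near(1) + spring(1) = 5
Total: 5 + 7 + 5 = 17

17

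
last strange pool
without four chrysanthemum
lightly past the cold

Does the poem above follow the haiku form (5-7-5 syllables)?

Line 1: last(1) + strange(1) + pool(1) = 3 (expected 5)
Line 2: without(2) + four(1) + chrysanthemum(4) = 7 ✓
Line 3: lightly(2) + past(1) + the(1) + cold(1) = 5 ✓

No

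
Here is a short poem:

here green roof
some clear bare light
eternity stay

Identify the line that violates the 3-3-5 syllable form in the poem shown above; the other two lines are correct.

Line 1: here (1), green (1), roof (1) → 3 ✓
Line 2: some (1), clear (1), bare (1), light (1) → 4 (expected 3)
Line 3: eternity (4), stay (1) → 5 ✓

The second line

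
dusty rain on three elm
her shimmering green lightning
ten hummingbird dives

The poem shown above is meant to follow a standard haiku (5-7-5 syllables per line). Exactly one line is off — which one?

Line 1

Line 1: "dusty rain on three elm": 2+1+1+1+1 = 6 (expected 5)
Line 2: "her shimmering green lightning": 1+3+1+2 = 7 ✓
Line 3: "ten hummingbird dives": 1+3+1 = 5 ✓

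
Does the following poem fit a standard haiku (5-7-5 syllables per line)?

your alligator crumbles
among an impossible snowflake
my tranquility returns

Line 1: your(1) + alligator(4) + crumbles(2) = 7 (expected 5)
Line 2: among(2) + an(1) + impossible(4) + snowflake(2) = 9 (expected 7)
Line 3: my(1) + tranquility(4) + returns(2) = 7 (expected 5)

No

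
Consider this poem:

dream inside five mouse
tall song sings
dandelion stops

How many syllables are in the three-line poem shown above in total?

13

Line 1: dream (1), inside (2), five (1), mouse (1) → 5
Line 2: tall (1), song (1), sings (1) → 3
Line 3: dandelion (4), stops (1) → 5
Total: 5 + 3 + 5 = 13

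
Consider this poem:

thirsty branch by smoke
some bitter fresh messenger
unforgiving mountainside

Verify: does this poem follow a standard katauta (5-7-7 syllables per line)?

Yes

Line 1: "thirsty branch by smoke": 2+1+1+1 = 5 ✓
Line 2: "some bitter fresh messenger": 1+2+1+3 = 7 ✓
Line 3: "unforgiving mountainside": 4+3 = 7 ✓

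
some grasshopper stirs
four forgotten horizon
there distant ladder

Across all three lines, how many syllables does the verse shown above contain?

Line 1: some (1), grasshopper (3), stirs (1) → 5
Line 2: four (1), forgotten (3), horizon (3) → 7
Line 3: there (1), distant (2), ladder (2) → 5
Total: 5 + 7 + 5 = 17

17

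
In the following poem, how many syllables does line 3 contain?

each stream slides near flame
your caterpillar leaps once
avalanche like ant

5

Line 3: "avalanche like ant": 3+1+1 = 5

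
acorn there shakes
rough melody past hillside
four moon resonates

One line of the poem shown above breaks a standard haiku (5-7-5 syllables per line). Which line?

The first line

Line 1: acorn(2) + there(1) + shakes(1) = 4 (expected 5)
Line 2: rough(1) + melody(3) + past(1) + hillside(2) = 7 ✓
Line 3: four(1) + moon(1) + resonates(3) = 5 ✓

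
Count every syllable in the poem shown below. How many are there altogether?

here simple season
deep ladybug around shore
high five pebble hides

17

Line 1: here (1), simple (2), season (2) → 5
Line 2: deep (1), ladybug (3), around (2), shore (1) → 7
Line 3: high (1), five (1), pebble (2), hides (1) → 5
Total: 5 + 7 + 5 = 17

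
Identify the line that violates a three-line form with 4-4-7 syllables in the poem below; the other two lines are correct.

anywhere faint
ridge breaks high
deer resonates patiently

The second line

Line 1: "anywhere faint": 3+1 = 4 ✓
Line 2: "ridge breaks high": 1+1+1 = 3 (expected 4)
Line 3: "deer resonates patiently": 1+3+3 = 7 ✓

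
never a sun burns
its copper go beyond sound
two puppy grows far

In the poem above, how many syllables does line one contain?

Line one: "never a sun burns": 2+1+1+1 = 5

5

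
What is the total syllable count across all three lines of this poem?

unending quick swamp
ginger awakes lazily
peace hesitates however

19

Line 1: unending(3) + quick(1) + swamp(1) = 5
Line 2: ginger(2) + awakes(2) + lazily(3) = 7
Line 3: peace(1) + hesitates(3) + however(3) = 7
Total: 5 + 7 + 7 = 19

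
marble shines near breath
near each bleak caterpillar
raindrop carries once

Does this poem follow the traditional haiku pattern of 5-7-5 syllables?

Line 1: marble(2) + shines(1) + near(1) + breath(1) = 5 ✓
Line 2: near(1) + each(1) + bleak(1) + caterpillar(4) = 7 ✓
Line 3: raindrop(2) + carries(2) + once(1) = 5 ✓

Yes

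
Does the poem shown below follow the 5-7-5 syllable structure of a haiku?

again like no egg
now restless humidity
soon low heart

No

Line 1: again (2), like (1), no (1), egg (1) → 5 ✓
Line 2: now (1), restless (2), humidity (4) → 7 ✓
Line 3: soon (1), low (1), heart (1) → 3 (expected 5)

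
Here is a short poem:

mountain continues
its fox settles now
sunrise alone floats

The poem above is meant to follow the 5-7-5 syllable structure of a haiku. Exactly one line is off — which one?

Line 1: mountain (2), continues (3) → 5 ✓
Line 2: its (1), fox (1), settles (2), now (1) → 5 (expected 7)
Line 3: sunrise (2), alone (2), floats (1) → 5 ✓

The second line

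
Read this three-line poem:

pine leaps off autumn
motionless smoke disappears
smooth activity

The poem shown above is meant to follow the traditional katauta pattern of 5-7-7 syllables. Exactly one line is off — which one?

Line 3

Line 1: "pine leaps off autumn": 1+1+1+2 = 5 ✓
Line 2: "motionless smoke disappears": 3+1+3 = 7 ✓
Line 3: "smooth activity": 1+4 = 5 (expected 7)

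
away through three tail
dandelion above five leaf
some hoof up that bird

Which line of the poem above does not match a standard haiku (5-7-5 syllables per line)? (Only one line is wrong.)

The second line

Line 1: "away through three tail": 2+1+1+1 = 5 ✓
Line 2: "dandelion above five leaf": 4+2+1+1 = 8 (expected 7)
Line 3: "some hoof up that bird": 1+1+1+1+1 = 5 ✓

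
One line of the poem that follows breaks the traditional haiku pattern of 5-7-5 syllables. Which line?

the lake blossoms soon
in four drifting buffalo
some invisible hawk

Line 3

Line 1: "the lake blossoms soon": 1+1+2+1 = 5 ✓
Line 2: "in four drifting buffalo": 1+1+2+3 = 7 ✓
Line 3: "some invisible hawk": 1+4+1 = 6 (expected 5)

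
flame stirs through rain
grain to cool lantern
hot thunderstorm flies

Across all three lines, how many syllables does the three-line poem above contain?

14

Line 1: "flame stirs through rain": 1+1+1+1 = 4
Line 2: "grain to cool lantern": 1+1+1+2 = 5
Line 3: "hot thunderstorm flies": 1+3+1 = 5
Total: 4 + 5 + 5 = 14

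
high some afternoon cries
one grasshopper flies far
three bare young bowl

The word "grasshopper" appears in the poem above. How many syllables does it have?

3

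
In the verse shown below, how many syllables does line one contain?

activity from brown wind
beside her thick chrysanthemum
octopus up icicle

Line one: "activity from brown wind": 4+1+1+1 = 7

7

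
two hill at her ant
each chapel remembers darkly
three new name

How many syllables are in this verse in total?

16

Line 1: two(1) + hill(1) + at(1) + her(1) + ant(1) = 5
Line 2: each(1) + chapel(2) + remembers(3) + darkly(2) = 8
Line 3: three(1) + new(1) + name(1) = 3
Total: 5 + 8 + 3 = 16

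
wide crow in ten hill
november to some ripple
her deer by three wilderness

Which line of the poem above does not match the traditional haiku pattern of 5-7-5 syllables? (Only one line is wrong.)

Line 1: "wide crow in ten hill": 1+1+1+1+1 = 5 ✓
Line 2: "november to some ripple": 3+1+1+2 = 7 ✓
Line 3: "her deer by three wilderness": 1+1+1+1+3 = 7 (expected 5)

Line 3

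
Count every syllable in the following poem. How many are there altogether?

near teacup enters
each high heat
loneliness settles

Line 1: near (1), teacup (2), enters (2) → 5
Line 2: each (1), high (1), heat (1) → 3
Line 3: loneliness (3), settles (2) → 5
Total: 5 + 3 + 5 = 13

13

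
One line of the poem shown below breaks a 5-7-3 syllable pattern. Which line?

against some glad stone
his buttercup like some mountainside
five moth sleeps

Line 2

Line 1: "against some glad stone": 2+1+1+1 = 5 ✓
Line 2: "his buttercup like some mountainside": 1+3+1+1+3 = 9 (expected 7)
Line 3: "five moth sleeps": 1+1+1 = 3 ✓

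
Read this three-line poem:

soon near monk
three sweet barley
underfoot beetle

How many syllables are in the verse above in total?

Line 1: soon (1), near (1), monk (1) → 3
Line 2: three (1), sweet (1), barley (2) → 4
Line 3: underfoot (3), beetle (2) → 5
Total: 3 + 4 + 5 = 12

12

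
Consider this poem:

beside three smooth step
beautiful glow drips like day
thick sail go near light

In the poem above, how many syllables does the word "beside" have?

2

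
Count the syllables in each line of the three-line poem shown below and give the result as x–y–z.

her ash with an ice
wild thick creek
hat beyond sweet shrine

Line 1: her (1), ash (1), with (1), an (1), ice (1) → 5
Line 2: wild (1), thick (1), creek (1) → 3
Line 3: hat (1), beyond (2), sweet (1), shrine (1) → 5

5–3–5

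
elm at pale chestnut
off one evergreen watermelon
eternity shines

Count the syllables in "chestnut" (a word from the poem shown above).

2

"chestnut" has 2 syllables.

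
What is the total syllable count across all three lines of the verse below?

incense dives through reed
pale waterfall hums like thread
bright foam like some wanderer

Line 1: incense(2) + dives(1) + through(1) + reed(1) = 5
Line 2: pale(1) + waterfall(3) + hums(1) + like(1) + thread(1) = 7
Line 3: bright(1) + foam(1) + like(1) + some(1) + wanderer(3) = 7
Total: 5 + 7 + 7 = 19

19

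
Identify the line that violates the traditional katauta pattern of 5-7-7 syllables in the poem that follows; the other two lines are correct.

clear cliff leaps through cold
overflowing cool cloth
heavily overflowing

Line 1: "clear cliff leaps through cold": 1+1+1+1+1 = 5 ✓
Line 2: "overflowing cool cloth": 4+1+1 = 6 (expected 7)
Line 3: "heavily overflowing": 3+4 = 7 ✓

The second line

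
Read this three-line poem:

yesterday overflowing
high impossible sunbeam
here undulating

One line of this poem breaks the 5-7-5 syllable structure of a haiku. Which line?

The first line

Line 1: "yesterday overflowing": 3+4 = 7 (expected 5)
Line 2: "high impossible sunbeam": 1+4+2 = 7 ✓
Line 3: "here undulating": 1+4 = 5 ✓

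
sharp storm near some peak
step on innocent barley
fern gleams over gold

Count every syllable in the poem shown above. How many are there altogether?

Line 1: sharp (1), storm (1), near (1), some (1), peak (1) → 5
Line 2: step (1), on (1), innocent (3), barley (2) → 7
Line 3: fern (1), gleams (1), over (2), gold (1) → 5
Total: 5 + 7 + 5 = 17

17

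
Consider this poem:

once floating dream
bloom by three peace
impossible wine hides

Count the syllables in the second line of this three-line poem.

4

The second line: bloom (1), by (1), three (1), peace (1) → 4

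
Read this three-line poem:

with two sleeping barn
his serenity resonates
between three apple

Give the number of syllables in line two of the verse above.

8

Line two: his (1), serenity (4), resonates (3) → 8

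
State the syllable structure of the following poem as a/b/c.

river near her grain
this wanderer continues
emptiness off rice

Line 1: river(2) + near(1) + her(1) + grain(1) = 5
Line 2: this(1) + wanderer(3) + continues(3) = 7
Line 3: emptiness(3) + off(1) + rice(1) = 5

5/7/5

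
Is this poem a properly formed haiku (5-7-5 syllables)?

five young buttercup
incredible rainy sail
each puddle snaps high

Line 1: five (1), young (1), buttercup (3) → 5 ✓
Line 2: incredible (4), rainy (2), sail (1) → 7 ✓
Line 3: each (1), puddle (2), snaps (1), high (1) → 5 ✓

Yes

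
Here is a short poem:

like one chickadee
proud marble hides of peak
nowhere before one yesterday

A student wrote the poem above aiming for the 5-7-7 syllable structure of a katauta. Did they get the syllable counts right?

No

Line 1: like(1) + one(1) + chickadee(3) = 5 ✓
Line 2: proud(1) + marble(2) + hides(1) + of(1) + peak(1) = 6 (expected 7)
Line 3: nowhere(2) + before(2) + one(1) + yesterday(3) = 8 (expected 7)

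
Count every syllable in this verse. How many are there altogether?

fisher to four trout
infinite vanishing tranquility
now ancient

Line 1: fisher(2) + to(1) + four(1) + trout(1) = 5
Line 2: infinite(3) + vanishing(3) + tranquility(4) = 10
Line 3: now(1) + ancient(2) = 3
Total: 5 + 10 + 3 = 18

18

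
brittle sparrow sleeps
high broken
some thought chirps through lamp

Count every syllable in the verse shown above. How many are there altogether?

Line 1: brittle(2) + sparrow(2) + sleeps(1) = 5
Line 2: high(1) + broken(2) = 3
Line 3: some(1) + thought(1) + chirps(1) + through(1) + lamp(1) = 5
Total: 5 + 3 + 5 = 13

13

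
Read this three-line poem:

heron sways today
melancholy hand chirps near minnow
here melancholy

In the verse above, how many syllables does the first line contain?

The first line: heron(2) + sways(1) + today(2) = 5

5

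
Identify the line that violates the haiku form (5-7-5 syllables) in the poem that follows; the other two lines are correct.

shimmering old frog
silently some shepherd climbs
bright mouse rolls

Line 1: "shimmering old frog": 3+1+1 = 5 ✓
Line 2: "silently some shepherd climbs": 3+1+2+1 = 7 ✓
Line 3: "bright mouse rolls": 1+1+1 = 3 (expected 5)

The third line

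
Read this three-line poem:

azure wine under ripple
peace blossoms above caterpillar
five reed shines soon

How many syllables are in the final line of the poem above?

The final line: five (1), reed (1), shines (1), soon (1) → 4

4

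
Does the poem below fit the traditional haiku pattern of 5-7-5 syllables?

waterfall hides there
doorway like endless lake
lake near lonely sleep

No

Line 1: waterfall (3), hides (1), there (1) → 5 ✓
Line 2: doorway (2), like (1), endless (2), lake (1) → 6 (expected 7)
Line 3: lake (1), near (1), lonely (2), sleep (1) → 5 ✓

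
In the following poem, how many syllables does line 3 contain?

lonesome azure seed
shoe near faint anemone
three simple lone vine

Line 3: "three simple lone vine": 1+2+1+1 = 5

5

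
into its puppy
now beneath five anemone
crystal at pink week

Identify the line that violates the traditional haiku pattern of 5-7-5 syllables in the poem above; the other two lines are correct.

The second line

Line 1: "into its puppy": 2+1+2 = 5 ✓
Line 2: "now beneath five anemone": 1+2+1+4 = 8 (expected 7)
Line 3: "crystal at pink week": 2+1+1+1 = 5 ✓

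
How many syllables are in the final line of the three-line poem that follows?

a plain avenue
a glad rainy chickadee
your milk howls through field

5

The final line: your(1) + milk(1) + howls(1) + through(1) + field(1) = 5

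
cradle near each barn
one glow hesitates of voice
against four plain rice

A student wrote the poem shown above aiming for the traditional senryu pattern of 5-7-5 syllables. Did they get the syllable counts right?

Yes

Line 1: cradle (2), near (1), each (1), barn (1) → 5 ✓
Line 2: one (1), glow (1), hesitates (3), of (1), voice (1) → 7 ✓
Line 3: against (2), four (1), plain (1), rice (1) → 5 ✓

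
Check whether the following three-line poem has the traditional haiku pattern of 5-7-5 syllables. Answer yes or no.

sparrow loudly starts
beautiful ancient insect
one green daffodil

Line 1: "sparrow loudly starts": 2+2+1 = 5 ✓
Line 2: "beautiful ancient insect": 3+2+2 = 7 ✓
Line 3: "one green daffodil": 1+1+3 = 5 ✓

Yes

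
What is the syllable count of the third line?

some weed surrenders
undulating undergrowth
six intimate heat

5

The third line: six (1), intimate (3), heat (1) → 5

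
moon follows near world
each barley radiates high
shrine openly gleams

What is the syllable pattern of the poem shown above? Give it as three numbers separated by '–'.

Line 1: moon (1), follows (2), near (1), world (1) → 5
Line 2: each (1), barley (2), radiates (3), high (1) → 7
Line 3: shrine (1), openly (3), gleams (1) → 5

5–7–5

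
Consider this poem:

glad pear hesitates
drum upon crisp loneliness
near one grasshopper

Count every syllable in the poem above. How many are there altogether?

17

Line 1: "glad pear hesitates": 1+1+3 = 5
Line 2: "drum upon crisp loneliness": 1+2+1+3 = 7
Line 3: "near one grasshopper": 1+1+3 = 5
Total: 5 + 7 + 5 = 17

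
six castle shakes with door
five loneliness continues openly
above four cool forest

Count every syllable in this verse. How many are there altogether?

22

Line 1: six(1) + castle(2) + shakes(1) + with(1) + door(1) = 6
Line 2: five(1) + loneliness(3) + continues(3) + openly(3) = 10
Line 3: above(2) + four(1) + cool(1) + forest(2) = 6
Total: 6 + 10 + 6 = 22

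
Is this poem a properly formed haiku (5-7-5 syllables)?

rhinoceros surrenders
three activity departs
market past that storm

No

Line 1: rhinoceros(4) + surrenders(3) = 7 (expected 5)
Line 2: three(1) + activity(4) + departs(2) = 7 ✓
Line 3: market(2) + past(1) + that(1) + storm(1) = 5 ✓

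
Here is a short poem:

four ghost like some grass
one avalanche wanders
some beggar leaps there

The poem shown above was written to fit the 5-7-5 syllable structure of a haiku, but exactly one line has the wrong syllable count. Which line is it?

Line 1: four(1) + ghost(1) + like(1) + some(1) + grass(1) = 5 ✓
Line 2: one(1) + avalanche(3) + wanders(2) = 6 (expected 7)
Line 3: some(1) + beggar(2) + leaps(1) + there(1) = 5 ✓

The second line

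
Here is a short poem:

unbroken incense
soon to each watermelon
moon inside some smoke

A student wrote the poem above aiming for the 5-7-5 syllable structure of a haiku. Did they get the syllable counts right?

Line 1: unbroken(3) + incense(2) = 5 ✓
Line 2: soon(1) + to(1) + each(1) + watermelon(4) = 7 ✓
Line 3: moon(1) + inside(2) + some(1) + smoke(1) = 5 ✓

Yes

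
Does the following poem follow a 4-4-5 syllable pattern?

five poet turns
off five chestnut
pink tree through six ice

Yes

Line 1: five(1) + poet(2) + turns(1) = 4 ✓
Line 2: off(1) + five(1) + chestnut(2) = 4 ✓
Line 3: pink(1) + tree(1) + through(1) + six(1) + ice(1) = 5 ✓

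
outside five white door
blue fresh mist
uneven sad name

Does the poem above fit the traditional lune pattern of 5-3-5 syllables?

Yes

Line 1: outside (2), five (1), white (1), door (1) → 5 ✓
Line 2: blue (1), fresh (1), mist (1) → 3 ✓
Line 3: uneven (3), sad (1), name (1) → 5 ✓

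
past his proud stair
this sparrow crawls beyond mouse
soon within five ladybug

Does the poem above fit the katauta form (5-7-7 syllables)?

Line 1: past(1) + his(1) + proud(1) + stair(1) = 4 (expected 5)
Line 2: this(1) + sparrow(2) + crawls(1) + beyond(2) + mouse(1) = 7 ✓
Line 3: soon(1) + within(2) + five(1) + ladybug(3) = 7 ✓

No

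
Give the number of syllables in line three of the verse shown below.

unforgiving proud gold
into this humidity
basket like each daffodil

7

Line three: basket(2) + like(1) + each(1) + daffodil(3) = 7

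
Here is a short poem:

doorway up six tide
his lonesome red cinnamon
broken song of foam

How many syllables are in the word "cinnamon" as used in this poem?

3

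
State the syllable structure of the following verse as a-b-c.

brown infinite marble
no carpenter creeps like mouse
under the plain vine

6-7-5

Line 1: "brown infinite marble": 1+3+2 = 6
Line 2: "no carpenter creeps like mouse": 1+3+1+1+1 = 7
Line 3: "under the plain vine": 2+1+1+1 = 5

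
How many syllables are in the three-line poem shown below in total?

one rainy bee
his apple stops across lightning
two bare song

Line 1: one(1) + rainy(2) + bee(1) = 4
Line 2: his(1) + apple(2) + stops(1) + across(2) + lightning(2) = 8
Line 3: two(1) + bare(1) + song(1) = 3
Total: 4 + 8 + 3 = 15

15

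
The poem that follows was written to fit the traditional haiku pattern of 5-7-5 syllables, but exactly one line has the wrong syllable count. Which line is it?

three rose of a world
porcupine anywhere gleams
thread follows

Line 3

Line 1: three(1) + rose(1) + of(1) + a(1) + world(1) = 5 ✓
Line 2: porcupine(3) + anywhere(3) + gleams(1) = 7 ✓
Line 3: thread(1) + follows(2) = 3 (expected 5)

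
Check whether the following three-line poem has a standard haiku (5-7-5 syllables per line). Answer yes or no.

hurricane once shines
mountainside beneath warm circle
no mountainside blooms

Line 1: hurricane(3) + once(1) + shines(1) = 5 ✓
Line 2: mountainside(3) + beneath(2) + warm(1) + circle(2) = 8 (expected 7)
Line 3: no(1) + mountainside(3) + blooms(1) = 5 ✓

No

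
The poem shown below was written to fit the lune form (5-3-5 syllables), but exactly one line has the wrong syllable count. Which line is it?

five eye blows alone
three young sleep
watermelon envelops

Line 1: "five eye blows alone": 1+1+1+2 = 5 ✓
Line 2: "three young sleep": 1+1+1 = 3 ✓
Line 3: "watermelon envelops": 4+3 = 7 (expected 5)

Line 3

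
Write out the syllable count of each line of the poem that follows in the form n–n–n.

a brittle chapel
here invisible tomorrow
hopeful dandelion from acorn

Line 1: a (1), brittle (2), chapel (2) → 5
Line 2: here (1), invisible (4), tomorrow (3) → 8
Line 3: hopeful (2), dandelion (4), from (1), acorn (2) → 9

5–8–9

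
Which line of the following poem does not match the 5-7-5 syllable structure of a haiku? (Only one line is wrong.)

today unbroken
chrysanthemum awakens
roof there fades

Line 1: "today unbroken": 2+3 = 5 ✓
Line 2: "chrysanthemum awakens": 4+3 = 7 ✓
Line 3: "roof there fades": 1+1+1 = 3 (expected 5)

The third line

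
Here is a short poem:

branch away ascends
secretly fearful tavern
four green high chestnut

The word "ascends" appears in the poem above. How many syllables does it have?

2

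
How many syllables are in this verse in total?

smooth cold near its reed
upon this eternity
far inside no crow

Line 1: "smooth cold near its reed": 1+1+1+1+1 = 5
Line 2: "upon this eternity": 2+1+4 = 7
Line 3: "far inside no crow": 1+2+1+1 = 5
Total: 5 + 7 + 5 = 17

17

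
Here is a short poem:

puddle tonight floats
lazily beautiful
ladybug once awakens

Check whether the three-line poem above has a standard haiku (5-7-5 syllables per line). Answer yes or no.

No

Line 1: puddle(2) + tonight(2) + floats(1) = 5 ✓
Line 2: lazily(3) + beautiful(3) = 6 (expected 7)
Line 3: ladybug(3) + once(1) + awakens(3) = 7 (expected 5)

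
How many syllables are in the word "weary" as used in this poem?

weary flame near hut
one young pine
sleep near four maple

2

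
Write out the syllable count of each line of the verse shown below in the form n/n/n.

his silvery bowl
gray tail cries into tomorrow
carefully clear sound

5/8/5

Line 1: "his silvery bowl": 1+3+1 = 5
Line 2: "gray tail cries into tomorrow": 1+1+1+2+3 = 8
Line 3: "carefully clear sound": 3+1+1 = 5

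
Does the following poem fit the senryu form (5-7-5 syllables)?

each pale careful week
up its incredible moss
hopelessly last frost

Yes

Line 1: each(1) + pale(1) + careful(2) + week(1) = 5 ✓
Line 2: up(1) + its(1) + incredible(4) + moss(1) = 7 ✓
Line 3: hopelessly(3) + last(1) + frost(1) = 5 ✓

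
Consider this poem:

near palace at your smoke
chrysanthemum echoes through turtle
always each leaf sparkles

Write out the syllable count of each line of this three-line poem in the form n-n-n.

6-9-6

Line 1: "near palace at your smoke": 1+2+1+1+1 = 6
Line 2: "chrysanthemum echoes through turtle": 4+2+1+2 = 9
Line 3: "always each leaf sparkles": 2+1+1+2 = 6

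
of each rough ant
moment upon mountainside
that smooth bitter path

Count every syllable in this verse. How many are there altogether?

Line 1: of (1), each (1), rough (1), ant (1) → 4
Line 2: moment (2), upon (2), mountainside (3) → 7
Line 3: that (1), smooth (1), bitter (2), path (1) → 5
Total: 4 + 7 + 5 = 16

16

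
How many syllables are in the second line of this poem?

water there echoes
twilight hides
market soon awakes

The second line: twilight (2), hides (1) → 3

3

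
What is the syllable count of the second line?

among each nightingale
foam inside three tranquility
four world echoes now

8

The second line: "foam inside three tranquility": 1+2+1+4 = 8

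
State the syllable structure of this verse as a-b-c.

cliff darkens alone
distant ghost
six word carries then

5-3-5

Line 1: "cliff darkens alone": 1+2+2 = 5
Line 2: "distant ghost": 2+1 = 3
Line 3: "six word carries then": 1+1+2+1 = 5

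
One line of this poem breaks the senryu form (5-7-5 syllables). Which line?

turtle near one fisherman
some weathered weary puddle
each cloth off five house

Line 1: turtle(2) + near(1) + one(1) + fisherman(3) = 7 (expected 5)
Line 2: some(1) + weathered(2) + weary(2) + puddle(2) = 7 ✓
Line 3: each(1) + cloth(1) + off(1) + five(1) + house(1) = 5 ✓

Line 1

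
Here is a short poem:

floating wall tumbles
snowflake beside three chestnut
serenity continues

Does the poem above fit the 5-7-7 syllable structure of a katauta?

Yes

Line 1: floating(2) + wall(1) + tumbles(2) = 5 ✓
Line 2: snowflake(2) + beside(2) + three(1) + chestnut(2) = 7 ✓
Line 3: serenity(4) + continues(3) = 7 ✓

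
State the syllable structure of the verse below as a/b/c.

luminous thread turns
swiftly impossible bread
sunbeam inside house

5/7/5

Line 1: luminous(3) + thread(1) + turns(1) = 5
Line 2: swiftly(2) + impossible(4) + bread(1) = 7
Line 3: sunbeam(2) + inside(2) + house(1) = 5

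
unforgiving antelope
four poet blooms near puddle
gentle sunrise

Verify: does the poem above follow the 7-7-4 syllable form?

Yes

Line 1: unforgiving (4), antelope (3) → 7 ✓
Line 2: four (1), poet (2), blooms (1), near (1), puddle (2) → 7 ✓
Line 3: gentle (2), sunrise (2) → 4 ✓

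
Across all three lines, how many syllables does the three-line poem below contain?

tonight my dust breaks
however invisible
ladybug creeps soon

17

Line 1: tonight (2), my (1), dust (1), breaks (1) → 5
Line 2: however (3), invisible (4) → 7
Line 3: ladybug (3), creeps (1), soon (1) → 5
Total: 5 + 7 + 5 = 17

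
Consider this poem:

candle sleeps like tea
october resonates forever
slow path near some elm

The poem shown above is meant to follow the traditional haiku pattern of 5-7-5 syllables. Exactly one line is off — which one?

Line 2

Line 1: "candle sleeps like tea": 2+1+1+1 = 5 ✓
Line 2: "october resonates forever": 3+3+3 = 9 (expected 7)
Line 3: "slow path near some elm": 1+1+1+1+1 = 5 ✓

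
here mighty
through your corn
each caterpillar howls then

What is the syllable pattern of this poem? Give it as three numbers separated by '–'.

Line 1: here (1), mighty (2) → 3
Line 2: through (1), your (1), corn (1) → 3
Line 3: each (1), caterpillar (4), howls (1), then (1) → 7

3–3–7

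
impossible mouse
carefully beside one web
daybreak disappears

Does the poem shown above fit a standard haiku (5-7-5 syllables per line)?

Line 1: impossible(4) + mouse(1) = 5 ✓
Line 2: carefully(3) + beside(2) + one(1) + web(1) = 7 ✓
Line 3: daybreak(2) + disappears(3) = 5 ✓

Yes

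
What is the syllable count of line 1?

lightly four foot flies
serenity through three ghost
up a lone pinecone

5

Line 1: "lightly four foot flies": 2+1+1+1 = 5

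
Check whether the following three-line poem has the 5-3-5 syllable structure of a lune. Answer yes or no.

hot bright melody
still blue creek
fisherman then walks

Yes

Line 1: hot (1), bright (1), melody (3) → 5 ✓
Line 2: still (1), blue (1), creek (1) → 3 ✓
Line 3: fisherman (3), then (1), walks (1) → 5 ✓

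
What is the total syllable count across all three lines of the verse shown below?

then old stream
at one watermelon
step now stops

Line 1: then (1), old (1), stream (1) → 3
Line 2: at (1), one (1), watermelon (4) → 6
Line 3: step (1), now (1), stops (1) → 3
Total: 3 + 6 + 3 = 12

12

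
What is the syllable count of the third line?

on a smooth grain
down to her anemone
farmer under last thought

The third line: "farmer under last thought": 2+2+1+1 = 6

6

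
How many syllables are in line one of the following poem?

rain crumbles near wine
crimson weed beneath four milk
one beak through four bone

5

Line one: rain(1) + crumbles(2) + near(1) + wine(1) = 5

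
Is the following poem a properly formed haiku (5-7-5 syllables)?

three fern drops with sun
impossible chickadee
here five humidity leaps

No

Line 1: three(1) + fern(1) + drops(1) + with(1) + sun(1) = 5 ✓
Line 2: impossible(4) + chickadee(3) = 7 ✓
Line 3: here(1) + five(1) + humidity(4) + leaps(1) = 7 (expected 5)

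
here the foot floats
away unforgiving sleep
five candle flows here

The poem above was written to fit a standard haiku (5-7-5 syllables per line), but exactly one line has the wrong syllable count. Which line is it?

Line 1

Line 1: here (1), the (1), foot (1), floats (1) → 4 (expected 5)
Line 2: away (2), unforgiving (4), sleep (1) → 7 ✓
Line 3: five (1), candle (2), flows (1), here (1) → 5 ✓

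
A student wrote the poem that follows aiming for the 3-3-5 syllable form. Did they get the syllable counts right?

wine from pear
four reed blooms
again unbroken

Line 1: wine (1), from (1), pear (1) → 3 ✓
Line 2: four (1), reed (1), blooms (1) → 3 ✓
Line 3: again (2), unbroken (3) → 5 ✓

Yes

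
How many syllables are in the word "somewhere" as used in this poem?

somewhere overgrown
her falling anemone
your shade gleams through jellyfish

2

"somewhere" has 2 syllables.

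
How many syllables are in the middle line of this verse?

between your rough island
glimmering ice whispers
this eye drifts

The middle line: glimmering(3) + ice(1) + whispers(2) = 6

6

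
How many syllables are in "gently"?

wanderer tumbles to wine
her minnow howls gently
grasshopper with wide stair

2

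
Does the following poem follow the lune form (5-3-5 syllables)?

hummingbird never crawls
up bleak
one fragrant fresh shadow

Line 1: hummingbird (3), never (2), crawls (1) → 6 (expected 5)
Line 2: up (1), bleak (1) → 2 (expected 3)
Line 3: one (1), fragrant (2), fresh (1), shadow (2) → 6 (expected 5)

No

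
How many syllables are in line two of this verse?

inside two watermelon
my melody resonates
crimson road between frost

Line two: "my melody resonates": 1+3+3 = 7

7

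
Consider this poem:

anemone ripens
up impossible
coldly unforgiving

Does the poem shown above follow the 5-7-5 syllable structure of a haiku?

Line 1: anemone(4) + ripens(2) = 6 (expected 5)
Line 2: up(1) + impossible(4) = 5 (expected 7)
Line 3: coldly(2) + unforgiving(4) = 6 (expected 5)

No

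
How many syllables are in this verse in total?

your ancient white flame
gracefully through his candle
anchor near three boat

17

Line 1: your (1), ancient (2), white (1), flame (1) → 5
Line 2: gracefully (3), through (1), his (1), candle (2) → 7
Line 3: anchor (2), near (1), three (1), boat (1) → 5
Total: 5 + 7 + 5 = 17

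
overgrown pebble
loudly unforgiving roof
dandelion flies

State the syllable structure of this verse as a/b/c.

Line 1: "overgrown pebble": 3+2 = 5
Line 2: "loudly unforgiving roof": 2+4+1 = 7
Line 3: "dandelion flies": 4+1 = 5

5/7/5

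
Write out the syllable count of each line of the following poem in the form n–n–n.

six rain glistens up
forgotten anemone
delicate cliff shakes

5–7–5

Line 1: six (1), rain (1), glistens (2), up (1) → 5
Line 2: forgotten (3), anemone (4) → 7
Line 3: delicate (3), cliff (1), shakes (1) → 5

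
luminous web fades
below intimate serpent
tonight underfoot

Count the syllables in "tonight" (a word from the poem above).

2

"tonight" has 2 syllables.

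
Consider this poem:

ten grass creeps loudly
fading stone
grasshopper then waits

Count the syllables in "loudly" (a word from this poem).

2

"loudly" has 2 syllables.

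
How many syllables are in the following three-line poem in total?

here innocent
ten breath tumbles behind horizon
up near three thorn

Line 1: "here innocent": 1+3 = 4
Line 2: "ten breath tumbles behind horizon": 1+1+2+2+3 = 9
Line 3: "up near three thorn": 1+1+1+1 = 4
Total: 4 + 9 + 4 = 17

17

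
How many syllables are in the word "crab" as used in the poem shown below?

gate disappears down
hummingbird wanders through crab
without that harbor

1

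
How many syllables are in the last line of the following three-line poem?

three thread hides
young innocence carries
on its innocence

5

The last line: on (1), its (1), innocence (3) → 5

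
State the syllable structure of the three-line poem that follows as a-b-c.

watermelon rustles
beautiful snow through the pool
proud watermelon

6-7-5

Line 1: watermelon(4) + rustles(2) = 6
Line 2: beautiful(3) + snow(1) + through(1) + the(1) + pool(1) = 7
Line 3: proud(1) + watermelon(4) = 5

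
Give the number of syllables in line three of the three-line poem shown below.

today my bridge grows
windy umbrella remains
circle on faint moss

Line three: circle(2) + on(1) + faint(1) + moss(1) = 5

5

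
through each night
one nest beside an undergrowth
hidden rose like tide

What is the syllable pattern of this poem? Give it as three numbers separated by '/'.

3/8/5

Line 1: through(1) + each(1) + night(1) = 3
Line 2: one(1) + nest(1) + beside(2) + an(1) + undergrowth(3) = 8
Line 3: hidden(2) + rose(1) + like(1) + tide(1) = 5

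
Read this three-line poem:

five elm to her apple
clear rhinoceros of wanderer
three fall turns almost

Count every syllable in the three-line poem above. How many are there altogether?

20

Line 1: "five elm to her apple": 1+1+1+1+2 = 6
Line 2: "clear rhinoceros of wanderer": 1+4+1+3 = 9
Line 3: "three fall turns almost": 1+1+1+2 = 5
Total: 6 + 9 + 5 = 20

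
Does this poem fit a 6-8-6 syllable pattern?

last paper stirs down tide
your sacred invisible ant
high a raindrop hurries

Yes

Line 1: "last paper stirs down tide": 1+2+1+1+1 = 6 ✓
Line 2: "your sacred invisible ant": 1+2+4+1 = 8 ✓
Line 3: "high a raindrop hurries": 1+1+2+2 = 6 ✓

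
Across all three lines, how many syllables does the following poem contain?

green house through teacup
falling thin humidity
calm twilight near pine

17

Line 1: green (1), house (1), through (1), teacup (2) → 5
Line 2: falling (2), thin (1), humidity (4) → 7
Line 3: calm (1), twilight (2), near (1), pine (1) → 5
Total: 5 + 7 + 5 = 17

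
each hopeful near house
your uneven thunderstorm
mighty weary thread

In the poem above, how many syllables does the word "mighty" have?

2

"mighty" has 2 syllables.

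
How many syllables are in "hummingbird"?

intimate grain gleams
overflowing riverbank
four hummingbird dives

3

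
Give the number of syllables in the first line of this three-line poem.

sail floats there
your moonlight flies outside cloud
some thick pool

The first line: "sail floats there": 1+1+1 = 3

3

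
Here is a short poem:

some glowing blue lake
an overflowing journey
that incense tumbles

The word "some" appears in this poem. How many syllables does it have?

1

"some" has 1 syllable.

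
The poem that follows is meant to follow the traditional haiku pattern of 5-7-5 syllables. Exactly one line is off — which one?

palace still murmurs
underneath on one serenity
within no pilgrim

Line 1: palace (2), still (1), murmurs (2) → 5 ✓
Line 2: underneath (3), on (1), one (1), serenity (4) → 9 (expected 7)
Line 3: within (2), no (1), pilgrim (2) → 5 ✓

Line 2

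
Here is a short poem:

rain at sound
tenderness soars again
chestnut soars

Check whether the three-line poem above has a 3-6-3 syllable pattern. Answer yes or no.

Yes

Line 1: rain(1) + at(1) + sound(1) = 3 ✓
Line 2: tenderness(3) + soars(1) + again(2) = 6 ✓
Line 3: chestnut(2) + soars(1) = 3 ✓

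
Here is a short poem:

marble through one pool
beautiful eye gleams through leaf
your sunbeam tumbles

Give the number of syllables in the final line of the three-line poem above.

The final line: your (1), sunbeam (2), tumbles (2) → 5

5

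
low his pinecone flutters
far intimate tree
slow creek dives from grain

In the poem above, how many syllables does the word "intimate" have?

3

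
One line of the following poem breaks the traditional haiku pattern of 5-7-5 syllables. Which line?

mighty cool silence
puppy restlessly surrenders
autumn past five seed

Line 1: mighty (2), cool (1), silence (2) → 5 ✓
Line 2: puppy (2), restlessly (3), surrenders (3) → 8 (expected 7)
Line 3: autumn (2), past (1), five (1), seed (1) → 5 ✓

The second line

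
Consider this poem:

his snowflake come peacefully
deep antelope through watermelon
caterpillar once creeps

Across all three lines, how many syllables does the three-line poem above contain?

Line 1: his(1) + snowflake(2) + come(1) + peacefully(3) = 7
Line 2: deep(1) + antelope(3) + through(1) + watermelon(4) = 9
Line 3: caterpillar(4) + once(1) + creeps(1) = 6
Total: 7 + 9 + 6 = 22

22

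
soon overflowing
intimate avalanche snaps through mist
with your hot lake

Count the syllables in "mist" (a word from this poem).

1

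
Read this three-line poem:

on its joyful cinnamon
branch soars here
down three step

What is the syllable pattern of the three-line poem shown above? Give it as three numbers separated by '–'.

Line 1: on(1) + its(1) + joyful(2) + cinnamon(3) = 7
Line 2: branch(1) + soars(1) + here(1) = 3
Line 3: down(1) + three(1) + step(1) = 3

7–3–3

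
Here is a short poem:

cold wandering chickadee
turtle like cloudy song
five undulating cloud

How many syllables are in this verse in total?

19

Line 1: cold (1), wandering (3), chickadee (3) → 7
Line 2: turtle (2), like (1), cloudy (2), song (1) → 6
Line 3: five (1), undulating (4), cloud (1) → 6
Total: 7 + 6 + 6 = 19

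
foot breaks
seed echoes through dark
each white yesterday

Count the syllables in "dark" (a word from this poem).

1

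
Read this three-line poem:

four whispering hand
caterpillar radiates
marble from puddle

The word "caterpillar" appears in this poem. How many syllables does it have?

4

"caterpillar" has 4 syllables.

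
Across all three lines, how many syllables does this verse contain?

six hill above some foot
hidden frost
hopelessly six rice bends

Line 1: six(1) + hill(1) + above(2) + some(1) + foot(1) = 6
Line 2: hidden(2) + frost(1) = 3
Line 3: hopelessly(3) + six(1) + rice(1) + bends(1) = 6
Total: 6 + 3 + 6 = 15

15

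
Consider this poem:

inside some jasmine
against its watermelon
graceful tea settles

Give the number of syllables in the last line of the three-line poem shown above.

5

The last line: graceful (2), tea (1), settles (2) → 5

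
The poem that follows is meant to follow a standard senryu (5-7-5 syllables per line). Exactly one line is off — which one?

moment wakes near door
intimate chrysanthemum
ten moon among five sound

Line 1: moment(2) + wakes(1) + near(1) + door(1) = 5 ✓
Line 2: intimate(3) + chrysanthemum(4) = 7 ✓
Line 3: ten(1) + moon(1) + among(2) + five(1) + sound(1) = 6 (expected 5)

Line 3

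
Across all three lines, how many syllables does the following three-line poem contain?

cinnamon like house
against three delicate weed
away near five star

Line 1: "cinnamon like house": 3+1+1 = 5
Line 2: "against three delicate weed": 2+1+3+1 = 7
Line 3: "away near five star": 2+1+1+1 = 5
Total: 5 + 7 + 5 = 17

17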